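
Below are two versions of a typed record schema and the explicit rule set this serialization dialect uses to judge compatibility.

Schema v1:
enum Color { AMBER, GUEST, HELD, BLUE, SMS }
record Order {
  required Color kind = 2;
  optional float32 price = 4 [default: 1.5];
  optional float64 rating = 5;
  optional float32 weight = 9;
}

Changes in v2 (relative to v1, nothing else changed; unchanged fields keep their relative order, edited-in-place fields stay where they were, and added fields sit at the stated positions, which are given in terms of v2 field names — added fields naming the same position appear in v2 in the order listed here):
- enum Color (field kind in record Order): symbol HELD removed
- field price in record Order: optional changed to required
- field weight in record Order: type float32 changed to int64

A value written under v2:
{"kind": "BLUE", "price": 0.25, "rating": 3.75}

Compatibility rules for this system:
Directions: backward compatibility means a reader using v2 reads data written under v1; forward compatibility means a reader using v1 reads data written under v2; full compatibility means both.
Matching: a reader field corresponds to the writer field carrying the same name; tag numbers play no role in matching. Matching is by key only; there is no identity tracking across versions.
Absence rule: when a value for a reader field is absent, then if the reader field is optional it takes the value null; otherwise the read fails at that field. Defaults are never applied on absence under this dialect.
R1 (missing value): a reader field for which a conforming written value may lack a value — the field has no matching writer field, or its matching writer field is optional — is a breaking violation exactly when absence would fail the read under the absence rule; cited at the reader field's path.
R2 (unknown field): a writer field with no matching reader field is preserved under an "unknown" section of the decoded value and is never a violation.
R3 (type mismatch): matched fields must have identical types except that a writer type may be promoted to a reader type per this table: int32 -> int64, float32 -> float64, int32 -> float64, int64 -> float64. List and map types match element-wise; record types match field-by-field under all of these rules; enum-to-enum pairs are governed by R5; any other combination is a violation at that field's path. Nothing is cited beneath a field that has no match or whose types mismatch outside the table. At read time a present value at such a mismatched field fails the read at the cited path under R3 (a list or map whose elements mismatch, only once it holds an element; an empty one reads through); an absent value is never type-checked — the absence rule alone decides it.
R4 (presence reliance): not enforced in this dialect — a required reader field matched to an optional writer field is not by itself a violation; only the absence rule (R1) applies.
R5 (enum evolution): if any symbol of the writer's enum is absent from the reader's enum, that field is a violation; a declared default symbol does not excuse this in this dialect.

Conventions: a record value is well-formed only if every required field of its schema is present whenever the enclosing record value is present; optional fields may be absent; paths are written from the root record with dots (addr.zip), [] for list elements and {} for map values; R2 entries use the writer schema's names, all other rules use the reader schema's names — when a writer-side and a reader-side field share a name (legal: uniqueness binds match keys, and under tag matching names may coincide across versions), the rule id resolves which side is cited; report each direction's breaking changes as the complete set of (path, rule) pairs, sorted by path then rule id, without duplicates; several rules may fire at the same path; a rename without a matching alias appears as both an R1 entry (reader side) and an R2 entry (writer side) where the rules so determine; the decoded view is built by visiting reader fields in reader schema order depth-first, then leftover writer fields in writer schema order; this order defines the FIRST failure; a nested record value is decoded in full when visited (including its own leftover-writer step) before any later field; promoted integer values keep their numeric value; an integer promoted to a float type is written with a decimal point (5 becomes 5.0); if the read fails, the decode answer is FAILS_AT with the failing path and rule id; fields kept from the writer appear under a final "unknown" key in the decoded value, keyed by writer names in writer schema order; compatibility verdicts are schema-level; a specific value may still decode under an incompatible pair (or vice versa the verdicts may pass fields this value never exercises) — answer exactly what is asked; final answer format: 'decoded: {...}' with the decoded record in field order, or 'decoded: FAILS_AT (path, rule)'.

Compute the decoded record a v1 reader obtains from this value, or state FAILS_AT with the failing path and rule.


each type pair in Order: writer, then reader
decode (reader v1):
  kind := "BLUE"
  price := 0.25
  rating := 3.75
  weight := null (not supplied -> null)
  => decoded: {"kind": "BLUE", "price": 0.25, "rating": 3.75, "weight": null}
diffs on Order not affecting the asked answer:
  enum Color (field kind in record Order): symbol HELD removed -> a verdict-level change on Order — the shown value reads the same
  field price in record Order: optional changed to required -> a verdict-level change on Order — the shown value reads the same
  field weight in record Order: type float32 changed to int64 -> a verdict-level change on Order — the shown value reads the same

decoded: {"kind": "BLUE", "price": 0.25, "rating": 3.75, "weight": null}


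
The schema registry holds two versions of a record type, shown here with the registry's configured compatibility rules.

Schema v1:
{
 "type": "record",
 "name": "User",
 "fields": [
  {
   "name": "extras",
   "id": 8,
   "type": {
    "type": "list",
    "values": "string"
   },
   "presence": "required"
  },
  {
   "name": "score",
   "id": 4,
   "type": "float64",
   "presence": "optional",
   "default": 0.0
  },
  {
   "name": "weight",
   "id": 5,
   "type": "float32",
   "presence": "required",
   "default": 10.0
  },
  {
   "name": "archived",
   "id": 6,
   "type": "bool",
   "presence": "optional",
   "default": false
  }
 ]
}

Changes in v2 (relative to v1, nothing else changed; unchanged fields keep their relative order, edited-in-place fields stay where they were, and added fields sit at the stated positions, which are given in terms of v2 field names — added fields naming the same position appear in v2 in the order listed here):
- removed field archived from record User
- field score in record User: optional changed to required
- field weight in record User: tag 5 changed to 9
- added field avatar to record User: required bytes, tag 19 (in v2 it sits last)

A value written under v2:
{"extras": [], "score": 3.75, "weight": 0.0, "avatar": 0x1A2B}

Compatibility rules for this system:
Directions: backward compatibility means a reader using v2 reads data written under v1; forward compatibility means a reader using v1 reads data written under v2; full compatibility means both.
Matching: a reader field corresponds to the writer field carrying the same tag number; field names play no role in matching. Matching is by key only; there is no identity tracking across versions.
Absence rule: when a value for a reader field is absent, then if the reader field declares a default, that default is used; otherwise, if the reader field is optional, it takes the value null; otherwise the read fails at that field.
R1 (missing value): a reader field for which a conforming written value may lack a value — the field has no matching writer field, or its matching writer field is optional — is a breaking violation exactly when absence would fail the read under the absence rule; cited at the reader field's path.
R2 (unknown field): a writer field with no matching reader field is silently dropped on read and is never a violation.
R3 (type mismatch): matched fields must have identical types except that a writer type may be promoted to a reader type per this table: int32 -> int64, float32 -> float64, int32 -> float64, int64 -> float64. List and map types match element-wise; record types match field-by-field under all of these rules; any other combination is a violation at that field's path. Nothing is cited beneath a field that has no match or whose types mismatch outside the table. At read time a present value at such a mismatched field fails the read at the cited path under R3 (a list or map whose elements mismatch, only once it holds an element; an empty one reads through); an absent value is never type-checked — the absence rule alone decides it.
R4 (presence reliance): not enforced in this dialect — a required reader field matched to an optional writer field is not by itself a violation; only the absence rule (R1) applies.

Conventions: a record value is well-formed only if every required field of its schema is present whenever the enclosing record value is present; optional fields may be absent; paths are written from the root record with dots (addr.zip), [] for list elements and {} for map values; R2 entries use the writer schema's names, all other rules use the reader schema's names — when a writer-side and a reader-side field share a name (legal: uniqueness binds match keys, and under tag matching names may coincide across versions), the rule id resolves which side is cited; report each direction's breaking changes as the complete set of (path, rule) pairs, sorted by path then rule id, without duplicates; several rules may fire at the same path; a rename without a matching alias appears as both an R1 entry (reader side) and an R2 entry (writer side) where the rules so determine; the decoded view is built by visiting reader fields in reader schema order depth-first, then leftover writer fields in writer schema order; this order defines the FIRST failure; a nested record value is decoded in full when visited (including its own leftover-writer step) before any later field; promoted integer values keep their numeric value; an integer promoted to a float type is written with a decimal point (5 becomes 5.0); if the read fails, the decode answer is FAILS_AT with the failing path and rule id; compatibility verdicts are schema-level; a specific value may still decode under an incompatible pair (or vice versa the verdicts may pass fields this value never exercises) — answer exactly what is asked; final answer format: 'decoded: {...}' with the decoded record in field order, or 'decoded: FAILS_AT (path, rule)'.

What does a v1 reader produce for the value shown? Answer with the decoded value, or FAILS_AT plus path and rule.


decoded: {"extras": [], "score": 3.75, "weight": 10.0, "archived": false}

arrows below run writer -> reader for User
migrating the User value to v1:
  extras := []
  score := 3.75
  weight := 10.0 (absent -> default)
  archived := false (absent -> default)
  writer weight: unknown -> dropped
  writer avatar: unknown -> dropped
  => decoded: {"extras": [], "score": 3.75, "weight": 10.0, "archived": false}
diffs on User not affecting the asked answer:
  removed field archived from record User -> fires no rule on User under this dialect and leaves the result unchanged
  field score in record User: optional changed to required -> fires no rule on User under this dialect and leaves the result unchanged
  added field avatar to record User: required bytes, tag 19 (in v2 it sits last) -> affects the rule determinations only; this particular User value decodes identically


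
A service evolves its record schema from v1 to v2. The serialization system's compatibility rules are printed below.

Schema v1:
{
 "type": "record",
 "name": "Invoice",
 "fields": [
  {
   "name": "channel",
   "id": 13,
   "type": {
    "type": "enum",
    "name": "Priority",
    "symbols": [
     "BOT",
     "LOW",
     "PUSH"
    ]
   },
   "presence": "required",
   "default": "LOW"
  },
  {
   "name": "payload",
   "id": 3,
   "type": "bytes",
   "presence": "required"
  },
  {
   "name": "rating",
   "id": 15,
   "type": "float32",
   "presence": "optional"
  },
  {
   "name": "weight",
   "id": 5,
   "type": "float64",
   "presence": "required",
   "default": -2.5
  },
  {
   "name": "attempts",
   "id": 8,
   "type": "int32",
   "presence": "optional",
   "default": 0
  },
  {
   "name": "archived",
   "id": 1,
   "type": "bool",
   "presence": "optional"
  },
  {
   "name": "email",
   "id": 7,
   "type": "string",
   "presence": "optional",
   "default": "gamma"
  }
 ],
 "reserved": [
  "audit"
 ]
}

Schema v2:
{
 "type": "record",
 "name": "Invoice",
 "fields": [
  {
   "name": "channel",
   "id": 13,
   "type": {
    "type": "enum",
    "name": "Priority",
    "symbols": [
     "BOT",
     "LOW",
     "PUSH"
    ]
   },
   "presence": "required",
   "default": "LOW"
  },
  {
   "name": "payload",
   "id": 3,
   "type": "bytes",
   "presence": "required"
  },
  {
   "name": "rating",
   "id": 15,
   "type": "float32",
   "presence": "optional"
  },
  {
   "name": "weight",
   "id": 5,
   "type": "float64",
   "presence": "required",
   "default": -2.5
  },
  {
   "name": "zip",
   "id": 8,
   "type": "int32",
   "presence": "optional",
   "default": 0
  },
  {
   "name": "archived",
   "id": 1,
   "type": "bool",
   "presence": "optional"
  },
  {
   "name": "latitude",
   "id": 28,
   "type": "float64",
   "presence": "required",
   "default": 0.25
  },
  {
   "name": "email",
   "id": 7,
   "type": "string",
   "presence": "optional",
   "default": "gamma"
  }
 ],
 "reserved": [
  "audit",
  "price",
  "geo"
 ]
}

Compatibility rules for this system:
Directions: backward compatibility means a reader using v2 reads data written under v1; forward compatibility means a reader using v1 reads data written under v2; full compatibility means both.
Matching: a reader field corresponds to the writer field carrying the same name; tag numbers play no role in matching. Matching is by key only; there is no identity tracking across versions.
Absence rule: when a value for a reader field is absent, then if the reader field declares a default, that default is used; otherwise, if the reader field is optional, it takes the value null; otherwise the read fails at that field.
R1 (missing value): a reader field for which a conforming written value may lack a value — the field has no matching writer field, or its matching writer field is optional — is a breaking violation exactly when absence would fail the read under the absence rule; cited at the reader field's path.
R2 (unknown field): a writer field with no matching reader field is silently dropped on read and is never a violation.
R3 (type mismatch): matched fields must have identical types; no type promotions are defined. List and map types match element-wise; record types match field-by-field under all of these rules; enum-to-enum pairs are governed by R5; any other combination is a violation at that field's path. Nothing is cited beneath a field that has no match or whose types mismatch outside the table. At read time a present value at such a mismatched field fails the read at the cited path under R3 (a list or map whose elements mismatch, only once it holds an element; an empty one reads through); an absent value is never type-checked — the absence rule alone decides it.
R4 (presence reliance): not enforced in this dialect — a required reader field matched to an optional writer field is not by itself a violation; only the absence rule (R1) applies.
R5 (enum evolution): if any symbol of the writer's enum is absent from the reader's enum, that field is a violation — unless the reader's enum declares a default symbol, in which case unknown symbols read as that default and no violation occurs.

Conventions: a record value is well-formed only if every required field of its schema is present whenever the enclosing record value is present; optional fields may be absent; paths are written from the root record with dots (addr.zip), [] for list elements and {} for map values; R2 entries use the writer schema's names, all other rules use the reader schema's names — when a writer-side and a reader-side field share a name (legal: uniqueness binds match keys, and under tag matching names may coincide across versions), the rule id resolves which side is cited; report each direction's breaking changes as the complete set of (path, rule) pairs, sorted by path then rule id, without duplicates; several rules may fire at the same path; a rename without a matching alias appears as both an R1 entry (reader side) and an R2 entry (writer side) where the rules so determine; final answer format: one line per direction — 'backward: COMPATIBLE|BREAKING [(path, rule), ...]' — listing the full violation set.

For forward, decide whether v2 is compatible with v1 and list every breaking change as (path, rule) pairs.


each type pair in Invoice: writer, then reader
forward for Invoice (reader v1, writer v2):
  Priority -> Priority, writer required: channel aligns to channel
  bytes -> bytes, writer required: payload aligns to payload
  float32 -> float32, writer optional: rating aligns to rating
  float64 -> float64, writer required: weight aligns to weight
  attempts: no writer-side match
  bool -> bool, writer optional: archived aligns to archived
  string -> string, writer optional: email aligns to email
  zip (writer side), unknown to reader
  latitude (writer side), unknown to reader
  => forward verdict for Invoice: COMPATIBLE, no violations
ruling out the remaining Invoice differences:
  added field latitude to record Invoice: required float64, tag 28, default 0.25 (in v2 it sits immediately before email) -> inert for the asked Invoice verdict: nothing fires
  renamed field attempts to zip in record Invoice -> inert for the asked Invoice verdict: nothing fires

forward: COMPATIBLE []


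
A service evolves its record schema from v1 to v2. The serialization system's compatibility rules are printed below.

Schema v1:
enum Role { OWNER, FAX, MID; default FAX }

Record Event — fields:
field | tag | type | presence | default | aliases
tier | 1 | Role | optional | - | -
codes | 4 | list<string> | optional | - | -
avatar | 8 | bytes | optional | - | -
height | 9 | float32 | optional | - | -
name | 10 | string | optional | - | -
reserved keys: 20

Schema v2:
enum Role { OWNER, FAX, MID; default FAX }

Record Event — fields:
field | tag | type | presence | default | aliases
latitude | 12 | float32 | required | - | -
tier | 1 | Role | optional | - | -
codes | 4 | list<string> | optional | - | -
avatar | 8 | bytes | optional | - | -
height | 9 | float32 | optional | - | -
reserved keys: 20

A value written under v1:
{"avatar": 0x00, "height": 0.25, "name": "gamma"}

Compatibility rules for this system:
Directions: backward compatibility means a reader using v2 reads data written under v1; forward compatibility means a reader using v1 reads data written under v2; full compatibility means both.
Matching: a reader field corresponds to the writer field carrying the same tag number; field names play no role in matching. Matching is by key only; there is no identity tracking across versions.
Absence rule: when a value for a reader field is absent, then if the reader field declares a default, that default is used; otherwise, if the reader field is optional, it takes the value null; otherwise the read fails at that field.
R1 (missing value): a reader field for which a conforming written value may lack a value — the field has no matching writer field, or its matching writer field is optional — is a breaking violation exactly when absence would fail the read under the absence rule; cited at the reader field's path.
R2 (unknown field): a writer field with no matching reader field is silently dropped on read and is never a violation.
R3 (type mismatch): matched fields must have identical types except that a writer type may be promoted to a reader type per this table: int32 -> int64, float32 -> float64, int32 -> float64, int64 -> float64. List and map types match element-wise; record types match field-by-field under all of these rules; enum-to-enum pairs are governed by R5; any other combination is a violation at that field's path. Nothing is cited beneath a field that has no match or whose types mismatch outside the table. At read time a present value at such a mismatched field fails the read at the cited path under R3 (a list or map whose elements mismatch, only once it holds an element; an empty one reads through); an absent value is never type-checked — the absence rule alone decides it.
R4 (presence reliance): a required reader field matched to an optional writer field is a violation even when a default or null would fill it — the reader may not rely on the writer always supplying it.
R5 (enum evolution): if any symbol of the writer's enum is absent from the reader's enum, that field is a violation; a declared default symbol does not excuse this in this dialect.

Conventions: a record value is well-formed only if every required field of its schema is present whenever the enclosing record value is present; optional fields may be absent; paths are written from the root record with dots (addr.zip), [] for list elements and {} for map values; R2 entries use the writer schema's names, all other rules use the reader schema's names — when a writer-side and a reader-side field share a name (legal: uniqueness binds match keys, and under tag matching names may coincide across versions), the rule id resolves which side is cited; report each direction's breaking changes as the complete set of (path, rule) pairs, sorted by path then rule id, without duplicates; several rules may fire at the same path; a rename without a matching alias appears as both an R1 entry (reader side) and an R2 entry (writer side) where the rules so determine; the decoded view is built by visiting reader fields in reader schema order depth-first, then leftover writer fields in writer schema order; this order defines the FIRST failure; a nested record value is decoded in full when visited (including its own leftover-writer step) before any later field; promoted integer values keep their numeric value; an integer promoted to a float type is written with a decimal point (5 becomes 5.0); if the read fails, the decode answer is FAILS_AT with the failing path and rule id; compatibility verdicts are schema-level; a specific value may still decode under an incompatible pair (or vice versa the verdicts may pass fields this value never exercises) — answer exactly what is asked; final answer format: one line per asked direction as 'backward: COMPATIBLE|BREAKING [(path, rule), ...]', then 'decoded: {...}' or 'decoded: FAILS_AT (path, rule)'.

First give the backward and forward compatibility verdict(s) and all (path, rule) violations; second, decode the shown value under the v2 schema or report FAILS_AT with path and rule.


arrows below run writer -> reader for Event
backward on Event — v2 reading data written by v1:
  latitude has no writer counterpart
  Role -> Role, writer optional: tier aligns to tier
  list<string> -> list<string>, writer optional: codes aligns to codes
  bytes -> bytes, writer optional: avatar aligns to avatar
  float32 -> float32, writer optional: height aligns to height
  name (writer side), unknown to reader
  breaking: (latitude, R1)
  => backward: BREAKING (1)
forward on Event — v1 reading data written by v2:
  Role -> Role, writer optional: tier aligns to tier
  list<string> -> list<string>, writer optional: codes aligns to codes
  bytes -> bytes, writer optional: avatar aligns to avatar
  float32 -> float32, writer optional: height aligns to height
  name has no writer counterpart
  latitude (writer side), unknown to reader
  => no violations; forward on Event: COMPATIBLE
decode (reader v2):
  read fails at latitude under R1 (no fill)
  => FAILS_AT (latitude, R1)

backward: BREAKING [(latitude, R1)]; forward: COMPATIBLE []; decoded: FAILS_AT (latitude, R1)


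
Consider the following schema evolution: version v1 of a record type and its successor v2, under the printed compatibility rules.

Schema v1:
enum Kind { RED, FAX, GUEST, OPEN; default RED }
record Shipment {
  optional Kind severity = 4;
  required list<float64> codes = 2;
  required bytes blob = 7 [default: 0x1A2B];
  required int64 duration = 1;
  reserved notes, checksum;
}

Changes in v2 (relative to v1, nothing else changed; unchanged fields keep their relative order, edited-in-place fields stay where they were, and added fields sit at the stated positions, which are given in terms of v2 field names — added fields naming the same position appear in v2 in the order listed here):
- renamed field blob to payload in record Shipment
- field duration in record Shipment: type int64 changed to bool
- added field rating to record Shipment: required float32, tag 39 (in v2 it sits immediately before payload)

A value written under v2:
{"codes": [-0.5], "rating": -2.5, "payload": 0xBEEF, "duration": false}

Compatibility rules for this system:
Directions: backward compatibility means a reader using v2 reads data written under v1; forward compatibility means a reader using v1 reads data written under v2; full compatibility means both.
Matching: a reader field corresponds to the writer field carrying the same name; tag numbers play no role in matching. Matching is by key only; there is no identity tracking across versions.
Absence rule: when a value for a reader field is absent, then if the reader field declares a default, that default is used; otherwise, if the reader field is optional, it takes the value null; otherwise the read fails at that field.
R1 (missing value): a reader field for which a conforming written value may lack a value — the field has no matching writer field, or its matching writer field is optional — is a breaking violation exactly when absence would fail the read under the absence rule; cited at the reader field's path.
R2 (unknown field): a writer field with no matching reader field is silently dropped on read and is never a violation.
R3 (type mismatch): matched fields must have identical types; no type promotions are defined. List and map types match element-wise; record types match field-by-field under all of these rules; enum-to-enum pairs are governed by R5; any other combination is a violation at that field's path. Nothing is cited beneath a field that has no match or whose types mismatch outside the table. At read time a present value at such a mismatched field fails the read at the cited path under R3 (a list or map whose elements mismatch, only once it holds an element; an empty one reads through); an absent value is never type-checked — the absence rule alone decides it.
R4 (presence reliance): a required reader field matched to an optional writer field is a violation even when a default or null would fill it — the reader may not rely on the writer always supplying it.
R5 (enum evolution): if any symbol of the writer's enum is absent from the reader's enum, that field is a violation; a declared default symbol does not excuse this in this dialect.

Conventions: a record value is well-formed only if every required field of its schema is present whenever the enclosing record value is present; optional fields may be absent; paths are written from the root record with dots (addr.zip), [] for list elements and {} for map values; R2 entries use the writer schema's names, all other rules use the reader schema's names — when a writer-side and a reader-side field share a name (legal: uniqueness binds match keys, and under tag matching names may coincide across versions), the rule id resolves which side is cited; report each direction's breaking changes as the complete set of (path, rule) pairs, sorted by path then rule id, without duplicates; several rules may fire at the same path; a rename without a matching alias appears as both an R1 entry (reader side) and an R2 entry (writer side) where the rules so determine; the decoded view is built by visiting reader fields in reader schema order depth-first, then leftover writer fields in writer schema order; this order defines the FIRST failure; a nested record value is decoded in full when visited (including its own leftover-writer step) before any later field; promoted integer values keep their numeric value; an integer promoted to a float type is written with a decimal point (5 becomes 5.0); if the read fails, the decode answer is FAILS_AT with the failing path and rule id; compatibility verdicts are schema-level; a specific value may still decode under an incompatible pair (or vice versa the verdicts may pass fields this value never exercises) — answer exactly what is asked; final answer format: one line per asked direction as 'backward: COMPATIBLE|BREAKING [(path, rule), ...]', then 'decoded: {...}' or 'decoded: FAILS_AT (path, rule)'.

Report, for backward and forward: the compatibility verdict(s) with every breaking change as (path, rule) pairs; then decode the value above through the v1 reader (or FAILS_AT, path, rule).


backward: BREAKING [(duration, R3), (rating, R1)]; forward: BREAKING [(duration, R3)]; decoded: FAILS_AT (duration, R3)

arrows below run writer -> reader for Shipment
backward analysis of Shipment with v2 as reader and v1 as writer:
  severity <- severity (Kind -> Kind, writer optional)
  codes <- codes (list<float64> -> list<float64>, writer required)
  rating: no writer match
  payload: no writer match
  duration <- duration (int64 -> bool, writer required)
  blob (writer side), unknown to reader
  violation R3 at duration
  violation R1 at rating
  => backward: BREAKING (2)
forward analysis of Shipment with v1 as reader and v2 as writer:
  severity <- severity (Kind -> Kind, writer optional)
  codes <- codes (list<float64> -> list<float64>, writer required)
  blob: no writer match
  duration <- duration (bool -> int64, writer required)
  rating (writer side), unknown to reader
  payload (writer side), unknown to reader
  violation R3 at duration
  => forward: BREAKING (1)
decode (reader v1):
  severity := null (not supplied -> null)
  codes := [-0.5]
  blob := 0x1A2B (no value, default fills)
  read fails at duration under R3
  => FAILS_AT (duration, R3)


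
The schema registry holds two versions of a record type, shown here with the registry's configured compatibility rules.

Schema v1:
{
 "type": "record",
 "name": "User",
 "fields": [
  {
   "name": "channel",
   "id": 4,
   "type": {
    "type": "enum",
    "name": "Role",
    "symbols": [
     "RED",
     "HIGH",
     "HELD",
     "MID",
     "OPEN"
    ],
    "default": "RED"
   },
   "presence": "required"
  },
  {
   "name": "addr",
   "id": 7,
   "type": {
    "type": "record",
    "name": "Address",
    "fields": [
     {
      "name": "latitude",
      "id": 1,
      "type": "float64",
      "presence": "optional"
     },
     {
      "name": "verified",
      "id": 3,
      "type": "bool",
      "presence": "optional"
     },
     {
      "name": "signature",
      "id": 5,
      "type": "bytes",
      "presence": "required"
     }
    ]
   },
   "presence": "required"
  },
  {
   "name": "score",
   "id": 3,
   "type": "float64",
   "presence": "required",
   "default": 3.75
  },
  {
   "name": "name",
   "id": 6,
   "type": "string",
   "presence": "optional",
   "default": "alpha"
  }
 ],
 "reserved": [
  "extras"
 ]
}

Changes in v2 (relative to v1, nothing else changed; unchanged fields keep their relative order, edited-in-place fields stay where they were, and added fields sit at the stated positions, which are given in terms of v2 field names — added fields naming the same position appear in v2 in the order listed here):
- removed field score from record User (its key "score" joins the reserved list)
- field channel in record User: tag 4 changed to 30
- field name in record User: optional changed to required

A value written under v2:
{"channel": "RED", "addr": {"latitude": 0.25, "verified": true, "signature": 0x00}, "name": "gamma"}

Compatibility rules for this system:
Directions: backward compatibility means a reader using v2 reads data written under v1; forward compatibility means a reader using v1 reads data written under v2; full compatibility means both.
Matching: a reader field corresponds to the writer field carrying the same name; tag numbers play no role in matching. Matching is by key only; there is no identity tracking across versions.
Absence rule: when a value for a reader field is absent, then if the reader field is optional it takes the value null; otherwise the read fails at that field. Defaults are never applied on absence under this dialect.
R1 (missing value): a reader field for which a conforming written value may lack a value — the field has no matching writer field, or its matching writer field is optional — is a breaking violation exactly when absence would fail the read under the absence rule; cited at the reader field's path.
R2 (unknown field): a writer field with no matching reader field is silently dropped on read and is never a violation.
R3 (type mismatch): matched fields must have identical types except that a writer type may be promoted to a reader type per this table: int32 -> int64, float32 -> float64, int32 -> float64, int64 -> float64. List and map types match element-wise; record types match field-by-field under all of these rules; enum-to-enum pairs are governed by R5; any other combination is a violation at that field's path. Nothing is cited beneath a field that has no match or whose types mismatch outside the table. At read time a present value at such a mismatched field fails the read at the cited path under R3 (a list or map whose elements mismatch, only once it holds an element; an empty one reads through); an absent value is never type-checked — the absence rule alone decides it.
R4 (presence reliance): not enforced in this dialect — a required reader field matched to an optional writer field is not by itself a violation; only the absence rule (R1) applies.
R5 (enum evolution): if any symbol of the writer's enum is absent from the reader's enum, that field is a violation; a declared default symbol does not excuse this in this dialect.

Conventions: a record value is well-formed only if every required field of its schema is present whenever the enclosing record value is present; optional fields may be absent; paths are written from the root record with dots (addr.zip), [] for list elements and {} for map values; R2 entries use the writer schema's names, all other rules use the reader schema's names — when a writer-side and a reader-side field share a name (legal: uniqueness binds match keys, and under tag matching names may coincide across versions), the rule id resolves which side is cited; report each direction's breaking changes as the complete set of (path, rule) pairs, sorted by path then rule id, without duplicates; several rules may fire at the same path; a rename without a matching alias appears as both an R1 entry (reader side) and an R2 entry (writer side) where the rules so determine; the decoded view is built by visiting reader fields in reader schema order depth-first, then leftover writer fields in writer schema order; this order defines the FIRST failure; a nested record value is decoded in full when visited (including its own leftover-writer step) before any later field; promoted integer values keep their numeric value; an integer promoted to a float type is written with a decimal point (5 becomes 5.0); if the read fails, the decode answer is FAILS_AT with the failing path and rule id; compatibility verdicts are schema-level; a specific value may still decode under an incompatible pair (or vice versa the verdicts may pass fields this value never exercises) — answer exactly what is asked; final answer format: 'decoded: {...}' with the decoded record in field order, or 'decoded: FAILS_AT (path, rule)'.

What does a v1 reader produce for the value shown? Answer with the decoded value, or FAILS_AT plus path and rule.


decoded: FAILS_AT (score, R1)

each type pair in User: writer, then reader
decode walk for User under reader schema v1:
  channel := "RED"
  addr.latitude := 0.25
  addr.verified := true
  addr.signature := 0x00
  read fails at score under R1 (no fill)
  => FAILS_AT (score, R1)
diffs on User not affecting the asked answer:
  field channel in record User: tag 4 changed to 30 -> no rule fires on it and the decoded User view is identical with or without it
  field name in record User: optional changed to required -> a verdict-level change on User — the shown value reads the same


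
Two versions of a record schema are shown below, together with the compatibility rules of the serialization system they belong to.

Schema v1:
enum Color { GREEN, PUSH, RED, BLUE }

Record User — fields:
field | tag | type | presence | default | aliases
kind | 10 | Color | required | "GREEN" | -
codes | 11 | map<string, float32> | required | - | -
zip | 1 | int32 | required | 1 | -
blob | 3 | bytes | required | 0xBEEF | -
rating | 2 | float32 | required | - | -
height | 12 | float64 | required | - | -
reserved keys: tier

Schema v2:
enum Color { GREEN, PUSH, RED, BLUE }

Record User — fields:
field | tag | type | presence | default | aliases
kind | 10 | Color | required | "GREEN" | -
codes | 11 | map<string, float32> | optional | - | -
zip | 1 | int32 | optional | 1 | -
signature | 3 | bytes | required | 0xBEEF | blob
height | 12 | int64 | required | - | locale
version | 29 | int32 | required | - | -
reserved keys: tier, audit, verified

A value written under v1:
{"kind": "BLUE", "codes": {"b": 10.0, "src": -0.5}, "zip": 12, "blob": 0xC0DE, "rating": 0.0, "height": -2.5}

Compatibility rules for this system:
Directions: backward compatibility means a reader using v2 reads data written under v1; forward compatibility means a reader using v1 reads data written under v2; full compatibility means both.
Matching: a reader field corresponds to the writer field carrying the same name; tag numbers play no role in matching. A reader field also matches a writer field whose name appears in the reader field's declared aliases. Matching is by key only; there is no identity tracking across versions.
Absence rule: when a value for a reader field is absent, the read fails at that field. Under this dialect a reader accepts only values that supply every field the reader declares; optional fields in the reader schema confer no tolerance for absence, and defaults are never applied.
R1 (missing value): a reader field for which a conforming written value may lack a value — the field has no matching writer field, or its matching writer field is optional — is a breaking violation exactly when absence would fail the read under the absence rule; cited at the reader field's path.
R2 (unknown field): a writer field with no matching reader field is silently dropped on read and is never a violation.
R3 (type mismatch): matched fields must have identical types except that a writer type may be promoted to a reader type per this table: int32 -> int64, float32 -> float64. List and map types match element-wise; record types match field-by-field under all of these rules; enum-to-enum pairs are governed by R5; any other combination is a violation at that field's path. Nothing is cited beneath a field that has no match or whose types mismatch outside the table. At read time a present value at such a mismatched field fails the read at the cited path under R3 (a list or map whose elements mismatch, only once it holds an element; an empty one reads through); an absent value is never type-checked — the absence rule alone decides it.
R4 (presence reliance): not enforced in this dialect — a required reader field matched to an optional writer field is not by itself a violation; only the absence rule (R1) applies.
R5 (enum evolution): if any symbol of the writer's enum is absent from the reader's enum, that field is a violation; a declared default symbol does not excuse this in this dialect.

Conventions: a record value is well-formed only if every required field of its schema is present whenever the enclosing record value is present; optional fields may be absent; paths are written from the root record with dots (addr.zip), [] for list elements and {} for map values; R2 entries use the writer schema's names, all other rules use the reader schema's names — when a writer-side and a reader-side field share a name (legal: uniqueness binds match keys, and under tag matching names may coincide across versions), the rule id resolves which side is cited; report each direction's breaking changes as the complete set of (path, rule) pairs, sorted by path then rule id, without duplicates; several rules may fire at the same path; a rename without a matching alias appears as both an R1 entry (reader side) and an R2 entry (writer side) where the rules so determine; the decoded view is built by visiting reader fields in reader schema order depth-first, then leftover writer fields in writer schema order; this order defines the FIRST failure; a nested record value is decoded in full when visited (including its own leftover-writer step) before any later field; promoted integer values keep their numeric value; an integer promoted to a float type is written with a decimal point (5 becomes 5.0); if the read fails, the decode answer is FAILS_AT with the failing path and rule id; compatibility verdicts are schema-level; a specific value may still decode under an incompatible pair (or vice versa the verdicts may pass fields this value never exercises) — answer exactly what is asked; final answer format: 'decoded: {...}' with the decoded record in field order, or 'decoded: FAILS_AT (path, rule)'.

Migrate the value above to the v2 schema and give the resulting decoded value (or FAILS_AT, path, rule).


the writer's type comes first in each User pair
decode walk for User under reader schema v2:
  kind := "BLUE"
  codes := {"b": 10.0, "src": -0.5}
  zip := 12
  signature := 0xC0DE (from writer blob)
  read fails at height under R3
  => FAILS_AT (height, R3)
the rest of the User diff is inert for this question:
  field zip in record User: required changed to optional -> affects the rule determinations only; this particular User value decodes identically
  added field version to record User: required int32, tag 29 (in v2 it sits last) -> affects the rule determinations only; this particular User value decodes identically
  field codes in record User: required changed to optional -> affects the rule determinations only; this particular User value decodes identically
  renamed field blob to signature in record User (alias blob declared on the renamed field) -> affects the rule determinations only; this particular User value decodes identically

decoded: FAILS_AT (height, R3)
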